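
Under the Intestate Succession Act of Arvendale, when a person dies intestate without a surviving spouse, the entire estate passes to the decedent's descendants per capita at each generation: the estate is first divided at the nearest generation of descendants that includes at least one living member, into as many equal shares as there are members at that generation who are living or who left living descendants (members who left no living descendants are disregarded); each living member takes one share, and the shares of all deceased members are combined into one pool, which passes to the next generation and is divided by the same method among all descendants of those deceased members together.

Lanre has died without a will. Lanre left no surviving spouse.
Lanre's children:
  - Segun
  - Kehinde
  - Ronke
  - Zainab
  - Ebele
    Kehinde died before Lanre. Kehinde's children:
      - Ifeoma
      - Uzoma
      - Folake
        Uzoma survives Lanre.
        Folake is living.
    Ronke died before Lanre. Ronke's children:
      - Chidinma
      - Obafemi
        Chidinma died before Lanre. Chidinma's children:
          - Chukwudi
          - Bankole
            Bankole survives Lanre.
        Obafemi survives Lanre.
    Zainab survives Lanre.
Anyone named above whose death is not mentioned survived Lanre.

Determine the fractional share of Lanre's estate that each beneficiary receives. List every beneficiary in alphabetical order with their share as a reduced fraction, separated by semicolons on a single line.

Bankole 1/25; Chukwudi 1/25; Ebele 1/5; Folake 2/25; Ifeoma 2/25; Obafemi 2/25; Segun 1/5; Uzoma 2/25; Zainab 1/5

There is no surviving spouse, so the entire estate passes to Lanre's descendants per capita at each generation.
At generation 1 (Segun, Kehinde, Ronke, Zainab, Ebele) there are 5 shares of (1)/5 = 1/5 each.
Living: Segun, Zainab, and Ebele — each takes 1/5.
Deceased: Kehinde and Ronke. Their combined 2/5 is pooled and carried to generation 2.
At generation 2 (Ifeoma, Uzoma, Folake, Chidinma, Obafemi) there are 5 shares of (2/5)/5 = 2/25 each.
Living: Ifeoma, Uzoma, Folake, and Obafemi — each takes 2/25.
Deceased: Chidinma. That 2/25 share is carried to generation 3.
At generation 3 (Chukwudi, Bankole) there are 2 shares of (2/25)/2 = 1/25 each.
Living: Chukwudi and Bankole — each takes 1/25.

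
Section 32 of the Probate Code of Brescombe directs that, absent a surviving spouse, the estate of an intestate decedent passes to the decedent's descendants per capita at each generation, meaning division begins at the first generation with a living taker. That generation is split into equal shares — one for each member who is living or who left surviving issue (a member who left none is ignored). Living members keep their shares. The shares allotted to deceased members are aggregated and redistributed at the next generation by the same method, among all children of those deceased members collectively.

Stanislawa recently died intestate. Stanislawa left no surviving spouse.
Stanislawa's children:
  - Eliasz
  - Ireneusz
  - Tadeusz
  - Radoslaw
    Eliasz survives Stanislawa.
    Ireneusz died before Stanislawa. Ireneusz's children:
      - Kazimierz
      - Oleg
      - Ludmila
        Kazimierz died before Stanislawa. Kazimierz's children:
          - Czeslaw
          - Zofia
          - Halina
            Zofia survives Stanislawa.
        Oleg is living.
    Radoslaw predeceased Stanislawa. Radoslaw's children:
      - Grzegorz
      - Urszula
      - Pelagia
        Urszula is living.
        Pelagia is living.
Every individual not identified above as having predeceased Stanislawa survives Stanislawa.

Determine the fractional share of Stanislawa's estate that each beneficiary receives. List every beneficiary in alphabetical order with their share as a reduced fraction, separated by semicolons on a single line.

Czeslaw 1/36; Eliasz 1/4; Grzegorz 1/12; Halina 1/36; Ludmila 1/12; Oleg 1/12; Pelagia 1/12; Tadeusz 1/4; Urszula 1/12; Zofia 1/36

There is no surviving spouse, so the entire estate passes to Stanislawa's descendants per capita at each generation.
At generation 1 (Eliasz, Ireneusz, Tadeusz, Radoslaw) there are 4 shares of (1)/4 = 1/4 each.
Living: Eliasz and Tadeusz — each takes 1/4.
Deceased: Ireneusz and Radoslaw. Their combined 1/2 is pooled and carried to generation 2.
At generation 2 (Kazimierz, Oleg, Ludmila, Grzegorz, Urszula, Pelagia) there are 6 shares of (1/2)/6 = 1/12 each.
Living: Oleg, Ludmila, Grzegorz, Urszula, and Pelagia — each takes 1/12.
Deceased: Kazimierz. That 1/12 share is carried to generation 3.
At generation 3 (Czeslaw, Zofia, Halina) there are 3 shares of (1/12)/3 = 1/36 each.
Living: Czeslaw, Zofia, and Halina — each takes 1/36.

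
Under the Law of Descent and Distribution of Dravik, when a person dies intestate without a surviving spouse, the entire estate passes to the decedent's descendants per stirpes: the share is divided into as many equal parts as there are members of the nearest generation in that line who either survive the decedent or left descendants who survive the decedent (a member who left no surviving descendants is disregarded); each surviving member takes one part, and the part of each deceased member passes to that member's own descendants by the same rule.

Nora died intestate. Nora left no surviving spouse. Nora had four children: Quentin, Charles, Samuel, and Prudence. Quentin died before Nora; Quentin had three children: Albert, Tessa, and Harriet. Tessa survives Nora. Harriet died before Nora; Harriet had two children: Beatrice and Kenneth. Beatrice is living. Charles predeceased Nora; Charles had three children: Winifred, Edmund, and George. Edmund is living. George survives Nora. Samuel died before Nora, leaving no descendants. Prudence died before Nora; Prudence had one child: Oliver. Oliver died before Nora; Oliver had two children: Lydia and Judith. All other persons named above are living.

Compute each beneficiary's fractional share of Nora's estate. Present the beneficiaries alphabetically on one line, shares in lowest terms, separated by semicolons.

Albert 1/9; Beatrice 1/18; Edmund 1/9; George 1/9; Judith 1/6; Kenneth 1/18; Lydia 1/6; Tessa 1/9; Winifred 1/9

There is no surviving spouse, so the entire estate passes to Nora's descendants per stirpes.
Samuel left no surviving issue, so that branch lapses and is disregarded.
The estate is divided into 3 equal shares of 1/3 among Quentin, Charles, Prudence.
Quentin predeceased; the 1/3 allotted to Quentin's branch passes to Quentin's issue by representation.
The 1/3 is divided into 3 equal shares of 1/9 among Albert, Tessa, Harriet.
Albert is living and takes 1/9.
Tessa is living and takes 1/9.
Harriet predeceased; the 1/9 allotted to Harriet's branch passes to Harriet's issue by representation.
The 1/9 is divided into 2 equal shares of 1/18 among Beatrice, Kenneth.
Beatrice is living and takes 1/18.
Kenneth is living and takes 1/18.
Charles predeceased; the 1/3 allotted to Charles's branch passes to Charles's issue by representation.
The 1/3 is divided into 3 equal shares of 1/9 among Winifred, Edmund, George.
Winifred is living and takes 1/9.
Edmund is living and takes 1/9.
George is living and takes 1/9.
Prudence predeceased; the 1/3 allotted to Prudence's branch passes to Prudence's issue by representation.
Oliver's line is the sole branch at this level, so the full 1/3 passes to Oliver's issue by representation.
The 1/3 is divided into 2 equal shares of 1/6 among Lydia, Judith.
Lydia is living and takes 1/6.
Judith is living and takes 1/6.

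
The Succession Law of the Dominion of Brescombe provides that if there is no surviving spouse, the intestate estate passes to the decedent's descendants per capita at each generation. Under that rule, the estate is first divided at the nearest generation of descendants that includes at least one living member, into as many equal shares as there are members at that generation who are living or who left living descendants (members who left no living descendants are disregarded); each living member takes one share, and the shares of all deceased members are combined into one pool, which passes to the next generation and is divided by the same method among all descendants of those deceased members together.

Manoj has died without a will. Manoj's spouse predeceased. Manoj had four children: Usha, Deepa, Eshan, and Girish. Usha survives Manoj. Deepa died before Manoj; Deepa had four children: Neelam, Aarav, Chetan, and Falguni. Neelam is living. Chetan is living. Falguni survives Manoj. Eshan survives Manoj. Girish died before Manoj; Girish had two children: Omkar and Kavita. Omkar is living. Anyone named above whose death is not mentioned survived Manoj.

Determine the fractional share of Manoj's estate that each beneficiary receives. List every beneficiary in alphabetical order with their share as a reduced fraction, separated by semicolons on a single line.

There is no surviving spouse, so the entire estate passes to Manoj's descendants per capita at each generation.
At generation 1 (Usha, Deepa, Eshan, Girish) there are 4 shares of (1)/4 = 1/4 each.
Living: Usha and Eshan — each takes 1/4.
Deceased: Deepa and Girish. Their combined 1/2 is pooled and carried to generation 2.
At generation 2 (Neelam, Aarav, Chetan, Falguni, Omkar, Kavita) there are 6 shares of (1/2)/6 = 1/12 each.
Living: Neelam, Aarav, Chetan, Falguni, Omkar, and Kavita — each takes 1/12.

Aarav 1/12; Chetan 1/12; Eshan 1/4; Falguni 1/12; Kavita 1/12; Neelam 1/12; Omkar 1/12; Usha 1/4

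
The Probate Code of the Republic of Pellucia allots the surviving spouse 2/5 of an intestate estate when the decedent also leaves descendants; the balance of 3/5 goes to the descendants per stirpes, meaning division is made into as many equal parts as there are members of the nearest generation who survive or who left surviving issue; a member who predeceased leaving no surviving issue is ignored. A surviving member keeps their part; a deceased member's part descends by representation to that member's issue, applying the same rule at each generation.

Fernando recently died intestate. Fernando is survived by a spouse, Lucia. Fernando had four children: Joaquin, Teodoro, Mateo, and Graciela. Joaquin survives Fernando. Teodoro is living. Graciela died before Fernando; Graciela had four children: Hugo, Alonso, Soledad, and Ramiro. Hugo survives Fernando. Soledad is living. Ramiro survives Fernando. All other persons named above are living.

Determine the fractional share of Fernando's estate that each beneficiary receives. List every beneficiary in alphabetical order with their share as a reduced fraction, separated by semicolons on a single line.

Alonso 3/80; Hugo 3/80; Joaquin 3/20; Lucia 2/5; Mateo 3/20; Ramiro 3/80; Soledad 3/80; Teodoro 3/20

Lucia, as surviving spouse, takes 2/5.
The remaining 3/5 passes to Fernando's descendants per stirpes.
The 3/5 is divided into 4 equal shares of 3/20 among Joaquin, Teodoro, Mateo, Graciela.
Joaquin is living and takes 3/20.
Teodoro is living and takes 3/20.
Mateo is living and takes 3/20.
Graciela predeceased; the 3/20 allotted to Graciela's branch passes to Graciela's issue by representation.
The 3/20 is divided into 4 equal shares of 3/80 among Hugo, Alonso, Soledad, Ramiro.
Hugo is living and takes 3/80.
Alonso is living and takes 3/80.
Soledad is living and takes 3/80.
Ramiro is living and takes 3/80.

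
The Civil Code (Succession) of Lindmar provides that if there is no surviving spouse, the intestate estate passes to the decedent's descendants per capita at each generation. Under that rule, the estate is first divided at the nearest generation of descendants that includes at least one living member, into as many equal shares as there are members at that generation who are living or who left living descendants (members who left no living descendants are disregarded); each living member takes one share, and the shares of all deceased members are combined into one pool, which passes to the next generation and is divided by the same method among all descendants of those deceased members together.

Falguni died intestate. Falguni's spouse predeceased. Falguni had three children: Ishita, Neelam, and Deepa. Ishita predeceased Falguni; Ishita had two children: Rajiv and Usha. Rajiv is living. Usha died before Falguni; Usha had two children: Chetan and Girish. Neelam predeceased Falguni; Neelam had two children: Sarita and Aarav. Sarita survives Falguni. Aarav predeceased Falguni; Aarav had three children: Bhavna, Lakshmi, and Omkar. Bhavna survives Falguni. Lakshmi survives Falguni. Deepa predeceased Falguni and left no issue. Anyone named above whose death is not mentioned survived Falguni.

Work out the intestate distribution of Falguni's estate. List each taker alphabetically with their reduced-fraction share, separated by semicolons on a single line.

Bhavna 1/10; Chetan 1/10; Girish 1/10; Lakshmi 1/10; Omkar 1/10; Rajiv 1/4; Sarita 1/4

There is no surviving spouse, so the entire estate passes to Falguni's descendants per capita at each generation.
No one at generation 1 (Ishita, Neelam) is living; moving to the next generation.
At generation 2 (Rajiv, Usha, Sarita, Aarav) there are 4 shares of (1)/4 = 1/4 each.
Living: Rajiv and Sarita — each takes 1/4.
Deceased: Usha and Aarav. Their combined 1/2 is pooled and carried to generation 3.
At generation 3 (Chetan, Girish, Bhavna, Lakshmi, Omkar) there are 5 shares of (1/2)/5 = 1/10 each.
Living: Chetan, Girish, Bhavna, Lakshmi, and Omkar — each takes 1/10.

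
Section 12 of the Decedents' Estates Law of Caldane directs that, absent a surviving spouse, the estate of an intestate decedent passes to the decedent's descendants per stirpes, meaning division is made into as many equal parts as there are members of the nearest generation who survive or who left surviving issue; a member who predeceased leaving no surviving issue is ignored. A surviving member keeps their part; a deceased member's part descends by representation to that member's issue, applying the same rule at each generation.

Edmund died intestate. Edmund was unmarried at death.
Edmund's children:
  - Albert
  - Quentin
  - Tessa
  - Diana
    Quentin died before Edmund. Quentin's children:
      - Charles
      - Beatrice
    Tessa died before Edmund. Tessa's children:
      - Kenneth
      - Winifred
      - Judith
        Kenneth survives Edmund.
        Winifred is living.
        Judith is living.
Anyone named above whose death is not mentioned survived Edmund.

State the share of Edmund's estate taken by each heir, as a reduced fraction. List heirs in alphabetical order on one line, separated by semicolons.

Albert 1/4; Beatrice 1/8; Charles 1/8; Diana 1/4; Judith 1/12; Kenneth 1/12; Winifred 1/12

There is no surviving spouse, so the entire estate passes to Edmund's descendants per stirpes.
The estate is divided into 4 equal shares of 1/4 among Albert, Quentin, Tessa, Diana.
Albert is living and takes 1/4.
Quentin predeceased; the 1/4 allotted to Quentin's branch passes to Quentin's issue by representation.
The 1/4 is divided into 2 equal shares of 1/8 among Charles, Beatrice.
Charles is living and takes 1/8.
Beatrice is living and takes 1/8.
Tessa predeceased; the 1/4 allotted to Tessa's branch passes to Tessa's issue by representation.
The 1/4 is divided into 3 equal shares of 1/12 among Kenneth, Winifred, Judith.
Kenneth is living and takes 1/12.
Winifred is living and takes 1/12.
Judith is living and takes 1/12.
Diana is living and takes 1/4.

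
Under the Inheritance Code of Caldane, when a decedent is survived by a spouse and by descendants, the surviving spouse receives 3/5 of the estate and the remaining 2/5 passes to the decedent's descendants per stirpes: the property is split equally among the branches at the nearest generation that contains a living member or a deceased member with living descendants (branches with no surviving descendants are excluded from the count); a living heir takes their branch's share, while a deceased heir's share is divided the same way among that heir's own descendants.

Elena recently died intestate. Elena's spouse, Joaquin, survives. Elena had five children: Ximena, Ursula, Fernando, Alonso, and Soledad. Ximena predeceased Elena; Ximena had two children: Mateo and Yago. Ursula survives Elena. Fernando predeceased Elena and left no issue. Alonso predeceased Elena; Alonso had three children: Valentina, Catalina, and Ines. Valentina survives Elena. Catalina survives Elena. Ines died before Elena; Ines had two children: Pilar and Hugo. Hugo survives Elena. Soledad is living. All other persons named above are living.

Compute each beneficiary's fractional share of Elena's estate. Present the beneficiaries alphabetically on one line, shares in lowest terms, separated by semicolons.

Catalina 1/30; Hugo 1/60; Joaquin 3/5; Mateo 1/20; Pilar 1/60; Soledad 1/10; Ursula 1/10; Valentina 1/30; Yago 1/20

Joaquin, as surviving spouse, takes 3/5.
The remaining 2/5 passes to Elena's descendants per stirpes.
Fernando left no surviving issue, so that branch lapses and is disregarded.
The 2/5 is divided into 4 equal shares of 1/10 among Ximena, Ursula, Alonso, Soledad.
Ximena predeceased; the 1/10 allotted to Ximena's branch passes to Ximena's issue by representation.
The 1/10 is divided into 2 equal shares of 1/20 among Mateo, Yago.
Mateo is living and takes 1/20.
Yago is living and takes 1/20.
Ursula is living and takes 1/10.
Alonso predeceased; the 1/10 allotted to Alonso's branch passes to Alonso's issue by representation.
The 1/10 is divided into 3 equal shares of 1/30 among Valentina, Catalina, Ines.
Valentina is living and takes 1/30.
Catalina is living and takes 1/30.
Ines predeceased; the 1/30 allotted to Ines's branch passes to Ines's issue by representation.
The 1/30 is divided into 2 equal shares of 1/60 among Pilar, Hugo.
Pilar is living and takes 1/60.
Hugo is living and takes 1/60.
Soledad is living and takes 1/10.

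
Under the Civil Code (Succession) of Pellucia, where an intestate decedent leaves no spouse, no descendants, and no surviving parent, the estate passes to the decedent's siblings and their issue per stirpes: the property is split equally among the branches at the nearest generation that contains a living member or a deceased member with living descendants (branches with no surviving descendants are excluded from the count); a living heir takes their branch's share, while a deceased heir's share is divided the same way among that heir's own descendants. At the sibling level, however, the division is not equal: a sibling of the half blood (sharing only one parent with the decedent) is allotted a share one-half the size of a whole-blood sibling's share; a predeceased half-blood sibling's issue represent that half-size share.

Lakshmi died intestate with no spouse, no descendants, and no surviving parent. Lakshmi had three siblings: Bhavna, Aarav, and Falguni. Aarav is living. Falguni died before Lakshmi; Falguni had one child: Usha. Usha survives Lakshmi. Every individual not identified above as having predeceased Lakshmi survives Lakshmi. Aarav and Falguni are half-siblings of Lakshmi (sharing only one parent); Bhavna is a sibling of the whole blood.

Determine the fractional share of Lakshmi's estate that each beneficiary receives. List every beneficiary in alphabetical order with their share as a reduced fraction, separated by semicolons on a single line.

No spouse, descendants, or parent survives, so the estate passes to Lakshmi's siblings per stirpes.
Half-blood siblings count for one-half the weight of whole-blood siblings at the initial division.
Dividing 1 in proportion to weights (total weight 2): Bhavna (weight 1) → 1/2; Aarav (weight 1/2) → 1/4; Falguni (weight 1/2) → 1/4.
Bhavna is living and takes 1/2.
Aarav is living and takes 1/4.
Falguni predeceased; the 1/4 allotted to Falguni's branch passes to Falguni's issue by representation.
Usha is the sole taker at this level and receives the full 1/4.

Aarav 1/4; Bhavna 1/2; Usha 1/4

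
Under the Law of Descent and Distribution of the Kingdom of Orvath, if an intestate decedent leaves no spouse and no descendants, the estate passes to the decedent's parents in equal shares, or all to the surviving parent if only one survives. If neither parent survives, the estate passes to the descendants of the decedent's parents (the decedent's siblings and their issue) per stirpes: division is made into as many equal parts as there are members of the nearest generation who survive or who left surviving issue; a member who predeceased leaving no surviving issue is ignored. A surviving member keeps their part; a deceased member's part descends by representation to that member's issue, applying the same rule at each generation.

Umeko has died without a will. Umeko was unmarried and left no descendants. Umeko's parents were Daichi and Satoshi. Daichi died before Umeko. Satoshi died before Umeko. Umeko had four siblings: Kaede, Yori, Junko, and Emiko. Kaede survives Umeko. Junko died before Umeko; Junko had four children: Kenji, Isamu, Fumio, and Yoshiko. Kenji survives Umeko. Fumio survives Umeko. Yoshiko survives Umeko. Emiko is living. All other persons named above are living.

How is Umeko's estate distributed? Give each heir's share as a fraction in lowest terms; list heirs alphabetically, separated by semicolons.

Emiko 1/4; Fumio 1/16; Isamu 1/16; Kaede 1/4; Kenji 1/16; Yori 1/4; Yoshiko 1/16

Neither parent survives and there are no descendants, so the estate passes to Umeko's siblings and their issue per stirpes.
The estate is divided into 4 equal shares of 1/4 among Kaede, Yori, Junko, Emiko.
Kaede is living and takes 1/4.
Yori is living and takes 1/4.
Junko predeceased; the 1/4 allotted to Junko's branch passes to Junko's issue by representation.
The 1/4 is divided into 4 equal shares of 1/16 among Kenji, Isamu, Fumio, Yoshiko.
Kenji is living and takes 1/16.
Isamu is living and takes 1/16.
Fumio is living and takes 1/16.
Yoshiko is living and takes 1/16.
Emiko is living and takes 1/4.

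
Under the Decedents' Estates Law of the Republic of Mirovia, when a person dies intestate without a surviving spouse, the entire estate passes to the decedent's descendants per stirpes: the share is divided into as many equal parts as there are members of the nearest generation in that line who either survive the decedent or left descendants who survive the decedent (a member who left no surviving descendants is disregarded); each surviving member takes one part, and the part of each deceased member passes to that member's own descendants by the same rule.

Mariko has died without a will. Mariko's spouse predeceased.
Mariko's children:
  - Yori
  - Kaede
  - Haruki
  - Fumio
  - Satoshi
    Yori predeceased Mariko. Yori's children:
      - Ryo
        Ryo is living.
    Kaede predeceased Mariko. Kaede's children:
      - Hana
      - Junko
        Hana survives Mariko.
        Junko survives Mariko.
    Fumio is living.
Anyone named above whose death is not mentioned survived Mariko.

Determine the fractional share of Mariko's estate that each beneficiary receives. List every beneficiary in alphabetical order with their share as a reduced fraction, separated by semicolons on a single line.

There is no surviving spouse, so the entire estate passes to Mariko's descendants per stirpes.
The estate is divided into 5 equal shares of 1/5 among Yori, Kaede, Haruki, Fumio, Satoshi.
Yori predeceased; the 1/5 allotted to Yori's branch passes to Yori's issue by representation.
Ryo is the sole taker at this level and receives the full 1/5.
Kaede predeceased; the 1/5 allotted to Kaede's branch passes to Kaede's issue by representation.
The 1/5 is divided into 2 equal shares of 1/10 among Hana, Junko.
Hana is living and takes 1/10.
Junko is living and takes 1/10.
Haruki is living and takes 1/5.
Fumio is living and takes 1/5.
Satoshi is living and takes 1/5.

Fumio 1/5; Hana 1/10; Haruki 1/5; Junko 1/10; Ryo 1/5; Satoshi 1/5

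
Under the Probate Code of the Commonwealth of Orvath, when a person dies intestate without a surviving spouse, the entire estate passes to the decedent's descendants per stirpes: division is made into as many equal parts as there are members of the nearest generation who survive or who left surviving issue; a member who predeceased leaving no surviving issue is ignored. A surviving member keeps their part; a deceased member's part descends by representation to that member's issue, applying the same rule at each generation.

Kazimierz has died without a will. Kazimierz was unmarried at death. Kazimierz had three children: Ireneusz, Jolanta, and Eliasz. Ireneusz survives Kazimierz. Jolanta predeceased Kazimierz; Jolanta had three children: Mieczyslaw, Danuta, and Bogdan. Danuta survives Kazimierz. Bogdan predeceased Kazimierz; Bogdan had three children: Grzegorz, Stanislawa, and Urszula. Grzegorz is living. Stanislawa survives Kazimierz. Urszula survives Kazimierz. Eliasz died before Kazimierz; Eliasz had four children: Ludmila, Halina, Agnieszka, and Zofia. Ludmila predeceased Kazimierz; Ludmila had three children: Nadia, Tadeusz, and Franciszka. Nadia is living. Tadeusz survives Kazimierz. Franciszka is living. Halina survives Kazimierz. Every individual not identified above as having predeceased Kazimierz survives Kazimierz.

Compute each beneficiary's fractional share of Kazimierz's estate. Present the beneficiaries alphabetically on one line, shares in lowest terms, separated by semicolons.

Agnieszka 1/12; Danuta 1/9; Franciszka 1/36; Grzegorz 1/27; Halina 1/12; Ireneusz 1/3; Mieczyslaw 1/9; Nadia 1/36; Stanislawa 1/27; Tadeusz 1/36; Urszula 1/27; Zofia 1/12

There is no surviving spouse, so the entire estate passes to Kazimierz's descendants per stirpes.
The estate is divided into 3 equal shares of 1/3 among Ireneusz, Jolanta, Eliasz.
Ireneusz is living and takes 1/3.
Jolanta predeceased; the 1/3 allotted to Jolanta's branch passes to Jolanta's issue by representation.
The 1/3 is divided into 3 equal shares of 1/9 among Mieczyslaw, Danuta, Bogdan.
Mieczyslaw is living and takes 1/9.
Danuta is living and takes 1/9.
Bogdan predeceased; the 1/9 allotted to Bogdan's branch passes to Bogdan's issue by representation.
The 1/9 is divided into 3 equal shares of 1/27 among Grzegorz, Stanislawa, Urszula.
Grzegorz is living and takes 1/27.
Stanislawa is living and takes 1/27.
Urszula is living and takes 1/27.
Eliasz predeceased; the 1/3 allotted to Eliasz's branch passes to Eliasz's issue by representation.
The 1/3 is divided into 4 equal shares of 1/12 among Ludmila, Halina, Agnieszka, Zofia.
Ludmila predeceased; the 1/12 allotted to Ludmila's branch passes to Ludmila's issue by representation.
The 1/12 is divided into 3 equal shares of 1/36 among Nadia, Tadeusz, Franciszka.
Nadia is living and takes 1/36.
Tadeusz is living and takes 1/36.
Franciszka is living and takes 1/36.
Halina is living and takes 1/12.
Agnieszka is living and takes 1/12.
Zofia is living and takes 1/12.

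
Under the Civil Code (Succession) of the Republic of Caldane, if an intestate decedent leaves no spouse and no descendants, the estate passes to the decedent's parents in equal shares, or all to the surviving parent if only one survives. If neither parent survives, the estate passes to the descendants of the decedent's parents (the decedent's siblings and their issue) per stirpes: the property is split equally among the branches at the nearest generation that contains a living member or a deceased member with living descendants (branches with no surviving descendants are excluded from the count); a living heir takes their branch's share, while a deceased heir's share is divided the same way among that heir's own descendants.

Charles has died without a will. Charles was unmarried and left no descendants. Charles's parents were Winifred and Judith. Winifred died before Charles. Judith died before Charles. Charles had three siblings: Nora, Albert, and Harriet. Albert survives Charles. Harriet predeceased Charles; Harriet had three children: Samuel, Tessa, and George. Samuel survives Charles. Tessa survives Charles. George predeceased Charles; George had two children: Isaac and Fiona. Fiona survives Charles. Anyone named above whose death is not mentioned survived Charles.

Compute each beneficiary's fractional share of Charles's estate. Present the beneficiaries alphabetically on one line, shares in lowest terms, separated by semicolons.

Neither parent survives and there are no descendants, so the estate passes to Charles's siblings and their issue per stirpes.
The estate is divided into 3 equal shares of 1/3 among Nora, Albert, Harriet.
Nora is living and takes 1/3.
Albert is living and takes 1/3.
Harriet predeceased; the 1/3 allotted to Harriet's branch passes to Harriet's issue by representation.
The 1/3 is divided into 3 equal shares of 1/9 among Samuel, Tessa, George.
Samuel is living and takes 1/9.
Tessa is living and takes 1/9.
George predeceased; the 1/9 allotted to George's branch passes to George's issue by representation.
The 1/9 is divided into 2 equal shares of 1/18 among Isaac, Fiona.
Isaac is living and takes 1/18.
Fiona is living and takes 1/18.

Albert 1/3; Fiona 1/18; Isaac 1/18; Nora 1/3; Samuel 1/9; Tessa 1/9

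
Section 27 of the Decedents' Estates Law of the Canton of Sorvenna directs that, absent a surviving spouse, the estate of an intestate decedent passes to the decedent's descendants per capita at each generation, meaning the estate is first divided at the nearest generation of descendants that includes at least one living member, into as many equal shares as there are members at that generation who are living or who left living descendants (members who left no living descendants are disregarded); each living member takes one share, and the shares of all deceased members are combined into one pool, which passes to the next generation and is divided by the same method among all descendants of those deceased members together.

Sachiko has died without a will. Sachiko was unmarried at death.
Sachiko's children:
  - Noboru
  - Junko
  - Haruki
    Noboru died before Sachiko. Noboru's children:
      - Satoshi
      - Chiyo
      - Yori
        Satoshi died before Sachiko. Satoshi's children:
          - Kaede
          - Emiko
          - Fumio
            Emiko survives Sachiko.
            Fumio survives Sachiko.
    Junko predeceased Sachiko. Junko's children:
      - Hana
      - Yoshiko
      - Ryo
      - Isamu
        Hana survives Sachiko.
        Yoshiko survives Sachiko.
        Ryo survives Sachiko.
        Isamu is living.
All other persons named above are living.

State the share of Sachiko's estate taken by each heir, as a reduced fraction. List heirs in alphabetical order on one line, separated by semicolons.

Chiyo 2/21; Emiko 2/63; Fumio 2/63; Hana 2/21; Haruki 1/3; Isamu 2/21; Kaede 2/63; Ryo 2/21; Yori 2/21; Yoshiko 2/21

There is no surviving spouse, so the entire estate passes to Sachiko's descendants per capita at each generation.
At generation 1 (Noboru, Junko, Haruki) there are 3 shares of (1)/3 = 1/3 each.
Living: Haruki — each takes 1/3.
Deceased: Noboru and Junko. Their combined 2/3 is pooled and carried to generation 2.
At generation 2 (Satoshi, Chiyo, Yori, Hana, Yoshiko, Ryo, Isamu) there are 7 shares of (2/3)/7 = 2/21 each.
Living: Chiyo, Yori, Hana, Yoshiko, Ryo, and Isamu — each takes 2/21.
Deceased: Satoshi. That 2/21 share is carried to generation 3.
At generation 3 (Kaede, Emiko, Fumio) there are 3 shares of (2/21)/3 = 2/63 each.
Living: Kaede, Emiko, and Fumio — each takes 2/63.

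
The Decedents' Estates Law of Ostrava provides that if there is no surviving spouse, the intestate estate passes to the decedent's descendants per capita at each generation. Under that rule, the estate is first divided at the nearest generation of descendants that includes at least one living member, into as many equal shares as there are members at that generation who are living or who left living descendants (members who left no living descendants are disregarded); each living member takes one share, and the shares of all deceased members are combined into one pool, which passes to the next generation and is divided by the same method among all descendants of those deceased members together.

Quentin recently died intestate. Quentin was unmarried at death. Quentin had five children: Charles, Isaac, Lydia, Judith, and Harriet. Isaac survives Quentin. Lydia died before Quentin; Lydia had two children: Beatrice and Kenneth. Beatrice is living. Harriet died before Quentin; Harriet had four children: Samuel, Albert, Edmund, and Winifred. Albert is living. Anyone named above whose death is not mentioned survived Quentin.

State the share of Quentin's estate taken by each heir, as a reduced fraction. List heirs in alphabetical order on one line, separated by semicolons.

There is no surviving spouse, so the entire estate passes to Quentin's descendants per capita at each generation.
At generation 1 (Charles, Isaac, Lydia, Judith, Harriet) there are 5 shares of (1)/5 = 1/5 each.
Living: Charles, Isaac, and Judith — each takes 1/5.
Deceased: Lydia and Harriet. Their combined 2/5 is pooled and carried to generation 2.
At generation 2 (Beatrice, Kenneth, Samuel, Albert, Edmund, Winifred) there are 6 shares of (2/5)/6 = 1/15 each.
Living: Beatrice, Kenneth, Samuel, Albert, Edmund, and Winifred — each takes 1/15.

Albert 1/15; Beatrice 1/15; Charles 1/5; Edmund 1/15; Isaac 1/5; Judith 1/5; Kenneth 1/15; Samuel 1/15; Winifred 1/15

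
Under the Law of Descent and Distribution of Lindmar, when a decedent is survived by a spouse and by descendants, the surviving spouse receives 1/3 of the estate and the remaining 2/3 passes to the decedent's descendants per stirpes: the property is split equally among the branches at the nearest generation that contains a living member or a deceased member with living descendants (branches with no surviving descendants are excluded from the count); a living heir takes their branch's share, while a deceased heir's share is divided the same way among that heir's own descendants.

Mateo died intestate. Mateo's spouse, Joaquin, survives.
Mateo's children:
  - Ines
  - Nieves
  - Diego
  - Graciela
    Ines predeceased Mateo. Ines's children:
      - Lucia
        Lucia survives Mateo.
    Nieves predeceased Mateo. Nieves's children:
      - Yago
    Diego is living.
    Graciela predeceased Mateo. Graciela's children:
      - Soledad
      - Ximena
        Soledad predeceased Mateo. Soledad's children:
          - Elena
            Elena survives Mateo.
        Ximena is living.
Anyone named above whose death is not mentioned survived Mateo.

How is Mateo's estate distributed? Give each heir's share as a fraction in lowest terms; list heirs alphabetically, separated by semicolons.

Joaquin, as surviving spouse, takes 1/3.
The remaining 2/3 passes to Mateo's descendants per stirpes.
The 2/3 is divided into 4 equal shares of 1/6 among Ines, Nieves, Diego, Graciela.
Ines predeceased; the 1/6 allotted to Ines's branch passes to Ines's issue by representation.
Lucia is the sole taker at this level and receives the full 1/6.
Nieves predeceased; the 1/6 allotted to Nieves's branch passes to Nieves's issue by representation.
Yago is the sole taker at this level and receives the full 1/6.
Diego is living and takes 1/6.
Graciela predeceased; the 1/6 allotted to Graciela's branch passes to Graciela's issue by representation.
The 1/6 is divided into 2 equal shares of 1/12 among Soledad, Ximena.
Soledad predeceased; the 1/12 allotted to Soledad's branch passes to Soledad's issue by representation.
Elena is the sole taker at this level and receives the full 1/12.
Ximena is living and takes 1/12.

Diego 1/6; Elena 1/12; Joaquin 1/3; Lucia 1/6; Ximena 1/12; Yago 1/6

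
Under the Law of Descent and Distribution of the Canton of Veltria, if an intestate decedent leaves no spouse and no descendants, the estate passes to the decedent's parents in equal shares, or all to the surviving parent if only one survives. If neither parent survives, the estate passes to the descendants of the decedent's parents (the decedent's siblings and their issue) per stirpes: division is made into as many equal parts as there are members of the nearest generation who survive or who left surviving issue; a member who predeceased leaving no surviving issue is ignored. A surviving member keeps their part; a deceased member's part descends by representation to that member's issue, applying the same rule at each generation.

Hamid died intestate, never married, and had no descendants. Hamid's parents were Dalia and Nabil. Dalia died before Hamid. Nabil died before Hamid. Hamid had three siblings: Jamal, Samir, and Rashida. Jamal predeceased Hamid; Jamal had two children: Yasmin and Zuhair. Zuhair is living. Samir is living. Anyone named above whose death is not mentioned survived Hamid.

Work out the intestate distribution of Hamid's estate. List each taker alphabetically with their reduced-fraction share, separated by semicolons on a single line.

Rashida 1/3; Samir 1/3; Yasmin 1/6; Zuhair 1/6

Neither parent survives and there are no descendants, so the estate passes to Hamid's siblings and their issue per stirpes.
The estate is divided into 3 equal shares of 1/3 among Jamal, Samir, Rashida.
Jamal predeceased; the 1/3 allotted to Jamal's branch passes to Jamal's issue by representation.
The 1/3 is divided into 2 equal shares of 1/6 among Yasmin, Zuhair.
Yasmin is living and takes 1/6.
Zuhair is living and takes 1/6.
Samir is living and takes 1/3.
Rashida is living and takes 1/3.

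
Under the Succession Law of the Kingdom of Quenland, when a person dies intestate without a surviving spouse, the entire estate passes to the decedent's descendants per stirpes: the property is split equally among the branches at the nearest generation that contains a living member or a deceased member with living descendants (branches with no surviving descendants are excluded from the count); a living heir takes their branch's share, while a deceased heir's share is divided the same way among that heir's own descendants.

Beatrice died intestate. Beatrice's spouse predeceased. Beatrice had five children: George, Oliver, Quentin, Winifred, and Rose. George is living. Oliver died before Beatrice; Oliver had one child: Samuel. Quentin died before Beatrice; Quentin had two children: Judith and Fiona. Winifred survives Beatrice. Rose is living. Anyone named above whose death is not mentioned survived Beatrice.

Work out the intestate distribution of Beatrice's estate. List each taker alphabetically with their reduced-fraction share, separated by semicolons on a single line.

Fiona 1/10; George 1/5; Judith 1/10; Rose 1/5; Samuel 1/5; Winifred 1/5

There is no surviving spouse, so the entire estate passes to Beatrice's descendants per stirpes.
The estate is divided into 5 equal shares of 1/5 among George, Oliver, Quentin, Winifred, Rose.
George is living and takes 1/5.
Oliver predeceased; the 1/5 allotted to Oliver's branch passes to Oliver's issue by representation.
Samuel is the sole taker at this level and receives the full 1/5.
Quentin predeceased; the 1/5 allotted to Quentin's branch passes to Quentin's issue by representation.
The 1/5 is divided into 2 equal shares of 1/10 among Judith, Fiona.
Judith is living and takes 1/10.
Fiona is living and takes 1/10.
Winifred is living and takes 1/5.
Rose is living and takes 1/5.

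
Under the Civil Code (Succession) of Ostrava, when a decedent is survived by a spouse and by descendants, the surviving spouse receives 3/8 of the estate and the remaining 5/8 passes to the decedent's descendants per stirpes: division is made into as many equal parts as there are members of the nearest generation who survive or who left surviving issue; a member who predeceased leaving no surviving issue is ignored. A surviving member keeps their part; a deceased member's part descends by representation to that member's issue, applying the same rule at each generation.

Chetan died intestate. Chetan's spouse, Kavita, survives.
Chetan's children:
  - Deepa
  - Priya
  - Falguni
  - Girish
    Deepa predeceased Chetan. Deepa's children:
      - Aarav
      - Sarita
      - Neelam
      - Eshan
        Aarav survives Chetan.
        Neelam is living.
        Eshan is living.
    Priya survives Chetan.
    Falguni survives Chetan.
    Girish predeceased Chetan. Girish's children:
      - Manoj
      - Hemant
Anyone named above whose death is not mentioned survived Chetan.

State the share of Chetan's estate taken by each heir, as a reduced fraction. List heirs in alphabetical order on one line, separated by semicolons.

Aarav 5/128; Eshan 5/128; Falguni 5/32; Hemant 5/64; Kavita 3/8; Manoj 5/64; Neelam 5/128; Priya 5/32; Sarita 5/128

Kavita, as surviving spouse, takes 3/8.
The remaining 5/8 passes to Chetan's descendants per stirpes.
The 5/8 is divided into 4 equal shares of 5/32 among Deepa, Priya, Falguni, Girish.
Deepa predeceased; the 5/32 allotted to Deepa's branch passes to Deepa's issue by representation.
The 5/32 is divided into 4 equal shares of 5/128 among Aarav, Sarita, Neelam, Eshan.
Aarav is living and takes 5/128.
Sarita is living and takes 5/128.
Neelam is living and takes 5/128.
Eshan is living and takes 5/128.
Priya is living and takes 5/32.
Falguni is living and takes 5/32.
Girish predeceased; the 5/32 allotted to Girish's branch passes to Girish's issue by representation.
The 5/32 is divided into 2 equal shares of 5/64 among Manoj, Hemant.
Manoj is living and takes 5/64.
Hemant is living and takes 5/64.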